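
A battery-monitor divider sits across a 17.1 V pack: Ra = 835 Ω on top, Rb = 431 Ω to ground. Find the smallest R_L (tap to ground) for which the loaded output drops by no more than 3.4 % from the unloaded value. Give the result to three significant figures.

Output resistance R_th = Ra‖Rb = (835 × 431)/1266 = 284.3 Ω.
The fractional drop is R_th/(R_th + R_L); requiring this ≤ 0.0340 gives R_L ≥ R_th(1/0.0340 − 1) = 284.3 × 28.41 = 8.08 kΩ.

R_L(min) ≈ 8.08 kΩ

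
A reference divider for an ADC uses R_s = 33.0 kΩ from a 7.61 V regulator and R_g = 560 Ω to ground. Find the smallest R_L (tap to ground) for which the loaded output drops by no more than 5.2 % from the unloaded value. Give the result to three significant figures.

Output resistance R_th = R_s‖R_g = (33000 × 560)/33560 = 550.7 Ω.
The fractional drop is R_th/(R_th + R_L); requiring this ≤ 0.0520 gives R_L ≥ R_th(1/0.0520 − 1) = 550.7 × 18.23 = 10.0 kΩ.

R_L(min) ≈ 10.0 kΩ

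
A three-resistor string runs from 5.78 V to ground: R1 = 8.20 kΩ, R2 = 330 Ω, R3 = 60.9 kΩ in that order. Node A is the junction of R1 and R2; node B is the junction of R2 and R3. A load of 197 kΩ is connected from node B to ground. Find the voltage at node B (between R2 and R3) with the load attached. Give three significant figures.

V ≈ 4.88 V

At node B, R3 is in parallel with the load: R3‖R_L = 46520 Ω.
Below node A the resistance is R2 + (R3‖R_L) = 46850 Ω, so V_A = 5.78 × 46850/55050 = 4.919 V.
Then V_B = V_A × (R3‖R_L)/(R2 + R3‖R_L) = 4.919 × 46520/46850 = 4.88 V.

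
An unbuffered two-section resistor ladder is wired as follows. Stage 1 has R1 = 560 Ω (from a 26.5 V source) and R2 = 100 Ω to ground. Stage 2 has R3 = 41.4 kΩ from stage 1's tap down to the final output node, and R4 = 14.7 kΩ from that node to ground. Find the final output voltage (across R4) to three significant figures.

V_out ≈ 1.05 V

Stage 2 presents R3+R4 = 56100 Ω as a load on stage 1's tap.
Stage 1's lower leg becomes R2‖(R3+R4) = 99.82 Ω, so V_mid = 26.5 × 99.82/659.8 = 4.009 V.
Stage 2 is itself unloaded: V_out = V_mid × R4/(R3+R4) = 4.009 × 14700/56100 = 1.05 V.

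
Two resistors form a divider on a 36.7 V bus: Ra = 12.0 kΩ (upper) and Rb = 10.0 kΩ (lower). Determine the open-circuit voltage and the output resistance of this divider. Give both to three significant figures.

V_th = 16.7 V, R_th = 5.45 kΩ

V_th is the open-circuit tap voltage: 36.7 × 10.0/(12.0 + 10.0) = 16.7 V.
With the supply zeroed, Ra and Rb appear in parallel from the tap: R_th = Ra‖Rb = (12.0 × 10.0)/22.00 = 5.45 kΩ.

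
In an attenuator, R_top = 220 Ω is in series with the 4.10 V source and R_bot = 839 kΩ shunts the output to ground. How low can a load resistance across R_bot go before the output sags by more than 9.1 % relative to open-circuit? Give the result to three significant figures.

R_L(min) ≈ 2.20 kΩ

Output resistance R_th = R_top‖R_bot = (220 × 839000)/839200 = 219.9 Ω.
The fractional drop is R_th/(R_th + R_L); requiring this ≤ 0.0910 gives R_L ≥ R_th(1/0.0910 − 1) = 219.9 × 9.989 = 2.20 kΩ.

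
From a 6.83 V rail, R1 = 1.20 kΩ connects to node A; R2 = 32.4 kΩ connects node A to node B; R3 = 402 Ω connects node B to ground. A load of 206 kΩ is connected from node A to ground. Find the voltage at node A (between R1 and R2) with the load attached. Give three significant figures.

Below node A the series string R2+R3 = 32800 Ω sits in parallel with the 206000 Ω load: 28300 Ω.
V_A = 6.83 × 28300/(1200 + 28300) = 6.55 V.

V ≈ 6.55 V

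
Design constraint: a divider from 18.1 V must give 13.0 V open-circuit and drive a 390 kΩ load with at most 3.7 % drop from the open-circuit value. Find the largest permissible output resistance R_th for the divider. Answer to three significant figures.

Loading drop = R_th/(R_th + R_L) ≤ 0.0370, so R_th ≤ R_L · ε/(1−ε) = 390 kΩ × 0.0370/0.9630 = 15.0 kΩ.

R_th ≤ 15.0 kΩ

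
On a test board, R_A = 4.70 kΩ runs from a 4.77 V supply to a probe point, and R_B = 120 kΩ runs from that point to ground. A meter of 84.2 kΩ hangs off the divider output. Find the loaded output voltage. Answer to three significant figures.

V_out ≈ 4.36 V

The load sits in parallel with R_B: R_B‖R_L = (120 × 84.2) / (120 + 84.2) = 49.48 kΩ.
V_out = 4.77 × 49.48 / (4.70 + 49.48) = 4.77 × 49.48/54.18 = 4.36 V.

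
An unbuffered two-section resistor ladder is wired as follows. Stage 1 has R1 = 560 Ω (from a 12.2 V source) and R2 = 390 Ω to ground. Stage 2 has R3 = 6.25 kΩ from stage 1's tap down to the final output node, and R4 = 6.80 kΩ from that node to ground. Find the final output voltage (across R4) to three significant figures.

Stage 2 presents R3+R4 = 13050 Ω as a load on stage 1's tap.
Stage 1's lower leg becomes R2‖(R3+R4) = 378.7 Ω, so V_mid = 12.2 × 378.7/938.7 = 4.922 V.
Stage 2 is itself unloaded: V_out = V_mid × R4/(R3+R4) = 4.922 × 6800/13050 = 2.56 V.

V_out ≈ 2.56 V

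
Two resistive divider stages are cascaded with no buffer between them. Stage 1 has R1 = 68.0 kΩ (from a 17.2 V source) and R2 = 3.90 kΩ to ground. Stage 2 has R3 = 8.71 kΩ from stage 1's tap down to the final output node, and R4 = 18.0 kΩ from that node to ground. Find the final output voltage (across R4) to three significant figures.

V_out ≈ 0.552 V

Stage 2 presents R3+R4 = 26.71 kΩ as a load on stage 1's tap.
Stage 1's lower leg becomes R2‖(R3+R4) = 3.403 kΩ, so V_mid = 17.2 × 3.403/71.40 = 0.8198 V.
Stage 2 is itself unloaded: V_out = V_mid × R4/(R3+R4) = 0.8198 × 18.0/26.71 = 0.552 V.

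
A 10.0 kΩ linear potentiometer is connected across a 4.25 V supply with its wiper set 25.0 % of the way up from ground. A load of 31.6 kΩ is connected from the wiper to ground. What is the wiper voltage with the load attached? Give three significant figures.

V ≈ 1.00 V

The wiper splits the pot into (1−α)R = 7.500 kΩ above and αR = 2.500 kΩ below.
Lower section ‖ load = 2.317 kΩ.
V_wiper = 4.25 × 2.317/(7.500 + 2.317) = 1.00 V.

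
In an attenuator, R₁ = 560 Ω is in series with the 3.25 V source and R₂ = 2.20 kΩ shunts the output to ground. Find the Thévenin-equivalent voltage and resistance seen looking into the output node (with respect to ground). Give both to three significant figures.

V_th = 2.59 V, R_th = 446 Ω

V_th is the open-circuit tap voltage: 3.25 × 2200/(560 + 2200) = 2.59 V.
With the supply zeroed, R₁ and R₂ appear in parallel from the tap: R_th = R₁‖R₂ = (560 × 2200)/2760 = 446 Ω.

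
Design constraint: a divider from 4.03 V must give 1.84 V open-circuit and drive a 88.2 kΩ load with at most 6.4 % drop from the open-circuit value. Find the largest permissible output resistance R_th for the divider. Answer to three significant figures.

R_th ≤ 6.03 kΩ

Loading drop = R_th/(R_th + R_L) ≤ 0.0640, so R_th ≤ R_L · ε/(1−ε) = 88.2 kΩ × 0.0640/0.9360 = 6.03 kΩ.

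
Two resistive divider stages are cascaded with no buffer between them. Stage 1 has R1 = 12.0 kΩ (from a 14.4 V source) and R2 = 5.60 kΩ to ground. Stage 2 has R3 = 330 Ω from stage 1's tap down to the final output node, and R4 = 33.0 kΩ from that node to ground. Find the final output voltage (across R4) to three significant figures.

V_out ≈ 4.07 V

Stage 2 presents R3+R4 = 33330 Ω as a load on stage 1's tap.
Stage 1's lower leg becomes R2‖(R3+R4) = 4794 Ω, so V_mid = 14.4 × 4794/16790 = 4.111 V.
Stage 2 is itself unloaded: V_out = V_mid × R4/(R3+R4) = 4.111 × 33000/33330 = 4.07 V.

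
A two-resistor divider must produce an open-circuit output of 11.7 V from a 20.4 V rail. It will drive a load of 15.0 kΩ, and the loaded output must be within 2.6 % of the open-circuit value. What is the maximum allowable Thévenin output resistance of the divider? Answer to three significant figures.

Loading drop = R_th/(R_th + R_L) ≤ 0.0260, so R_th ≤ R_L · ε/(1−ε) = 15.0 kΩ × 0.0260/0.9740 = 400 Ω.
(Any R1, R2 with R2/(R1+R2) = 0.574 and R1‖R2 ≤ 400 Ω will meet the spec.)

R_th ≤ 400 Ω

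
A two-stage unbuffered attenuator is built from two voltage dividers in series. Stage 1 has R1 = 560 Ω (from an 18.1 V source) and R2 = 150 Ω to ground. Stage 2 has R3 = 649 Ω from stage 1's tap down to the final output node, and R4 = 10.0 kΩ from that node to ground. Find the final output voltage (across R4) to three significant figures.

V_out ≈ 3.55 V

Stage 2 presents R3+R4 = 10650 Ω as a load on stage 1's tap.
Stage 1's lower leg becomes R2‖(R3+R4) = 147.9 Ω, so V_mid = 18.1 × 147.9/707.9 = 3.782 V.
Stage 2 is itself unloaded: V_out = V_mid × R4/(R3+R4) = 3.782 × 10000/10650 = 3.55 V.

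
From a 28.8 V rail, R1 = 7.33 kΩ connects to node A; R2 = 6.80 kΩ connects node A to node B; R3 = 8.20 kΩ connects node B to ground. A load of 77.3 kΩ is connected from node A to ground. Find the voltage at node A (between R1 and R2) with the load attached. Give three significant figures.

V ≈ 18.2 V

Below node A the series string R2+R3 = 15.00 kΩ sits in parallel with the 77.3 kΩ load: 12.56 kΩ.
V_A = 28.8 × 12.56/(7.33 + 12.56) = 18.2 V.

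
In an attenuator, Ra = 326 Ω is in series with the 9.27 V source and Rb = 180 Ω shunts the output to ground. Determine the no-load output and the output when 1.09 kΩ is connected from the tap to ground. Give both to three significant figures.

Open-circuit: V = 9.27 × 180/(326 + 180) = 3.30 V.
With the load, Rb becomes Rb‖R_L = 154.5 Ω, so V = 9.27 × 154.5/480.5 = 2.98 V.

Unloaded: 3.30 V; loaded: 2.98 V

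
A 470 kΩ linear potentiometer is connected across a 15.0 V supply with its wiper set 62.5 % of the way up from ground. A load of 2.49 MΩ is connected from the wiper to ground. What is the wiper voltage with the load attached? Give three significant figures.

The wiper splits the pot into (1−α)R = 176.2 kΩ above and αR = 293.8 kΩ below.
Lower section ‖ load = 262.8 kΩ.
V_wiper = 15.0 × 262.8/(176.2 + 262.8) = 8.98 V.

V ≈ 8.98 V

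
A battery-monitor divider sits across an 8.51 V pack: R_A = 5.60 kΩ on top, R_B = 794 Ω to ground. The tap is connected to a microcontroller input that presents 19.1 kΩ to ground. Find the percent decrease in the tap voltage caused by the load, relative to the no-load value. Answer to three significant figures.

3.51 %

The divider's output (Thévenin) resistance is R_A‖R_B = 695.4 Ω.
Fractional drop under load = R_th/(R_th + R_L) = 695.4 / (695.4 + 19100) = 0.03513.
So the output falls by 3.51 %.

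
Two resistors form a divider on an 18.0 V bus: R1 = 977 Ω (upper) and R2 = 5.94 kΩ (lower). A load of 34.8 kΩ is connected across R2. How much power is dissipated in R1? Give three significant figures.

P ≈ 8.65 mW

Total resistance from the source is R1 + (R2‖R_L) = 6051 Ω, so I = 18.0/6051 Ω = 2.975 mA.
P = I²·R1 = (2.975 mA)² × 977 Ω = 8.65 mW.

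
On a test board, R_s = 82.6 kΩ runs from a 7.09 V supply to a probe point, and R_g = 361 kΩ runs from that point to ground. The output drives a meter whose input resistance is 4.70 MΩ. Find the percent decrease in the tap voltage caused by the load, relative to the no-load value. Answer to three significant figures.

1.41 %

The divider's output (Thévenin) resistance is R_s‖R_g = 67.22 kΩ.
Fractional drop under load = R_th/(R_th + R_L) = 67.22 / (67.22 + 4700) = 0.01410.
So the output falls by 1.41 %.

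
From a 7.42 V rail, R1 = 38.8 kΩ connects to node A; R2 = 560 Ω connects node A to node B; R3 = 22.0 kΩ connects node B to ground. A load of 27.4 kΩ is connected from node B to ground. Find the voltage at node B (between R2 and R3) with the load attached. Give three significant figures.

V ≈ 1.76 V

At node B, R3 is in parallel with the load: R3‖R_L = 12200 Ω.
Below node A the resistance is R2 + (R3‖R_L) = 12760 Ω, so V_A = 7.42 × 12760/51560 = 1.837 V.
Then V_B = V_A × (R3‖R_L)/(R2 + R3‖R_L) = 1.837 × 12200/12760 = 1.76 V.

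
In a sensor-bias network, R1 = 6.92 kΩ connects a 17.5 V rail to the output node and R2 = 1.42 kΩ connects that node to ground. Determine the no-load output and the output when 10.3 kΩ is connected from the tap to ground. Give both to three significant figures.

Open-circuit: V = 17.5 × 1.42/(6.92 + 1.42) = 2.98 V.
With the load, R2 becomes R2‖R_L = 1.248 kΩ, so V = 17.5 × 1.248/8.168 = 2.67 V.

Unloaded: 2.98 V; loaded: 2.67 V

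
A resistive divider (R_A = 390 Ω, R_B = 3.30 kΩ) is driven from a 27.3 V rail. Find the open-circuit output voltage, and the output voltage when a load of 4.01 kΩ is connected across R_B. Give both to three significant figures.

Open-circuit: V = 27.3 × 3300/(390 + 3300) = 24.4 V.
With the load, R_B becomes R_B‖R_L = 1810 Ω, so V = 27.3 × 1810/2200 = 22.5 V.

Unloaded: 24.4 V; loaded: 22.5 V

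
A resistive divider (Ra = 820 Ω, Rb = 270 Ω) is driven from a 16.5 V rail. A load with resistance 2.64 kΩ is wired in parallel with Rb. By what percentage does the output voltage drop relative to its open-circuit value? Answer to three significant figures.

7.14 %

The divider's output (Thévenin) resistance is Ra‖Rb = 203.1 Ω.
Fractional drop under load = R_th/(R_th + R_L) = 203.1 / (203.1 + 2640) = 0.07144.
So the output falls by 7.14 %.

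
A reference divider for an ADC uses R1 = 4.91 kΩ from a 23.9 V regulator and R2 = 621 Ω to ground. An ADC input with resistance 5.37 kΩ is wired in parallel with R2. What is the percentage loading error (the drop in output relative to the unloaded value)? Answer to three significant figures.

9.31 %

Unloaded V = 23.9 × 621/5531 = 2.6834 V.
Loaded: R2‖R_L = 556.6 Ω, giving V = 23.9 × 556.6/5467 = 2.4336 V.
Drop = (2.6834 − 2.4336) / 2.6834 = 9.31 %.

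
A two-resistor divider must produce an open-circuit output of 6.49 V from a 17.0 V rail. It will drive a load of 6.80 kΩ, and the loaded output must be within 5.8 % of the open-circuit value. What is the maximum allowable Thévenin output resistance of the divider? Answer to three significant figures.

R_th ≤ 419 Ω

Loading drop = R_th/(R_th + R_L) ≤ 0.0580, so R_th ≤ R_L · ε/(1−ε) = 6.80 kΩ × 0.0580/0.9420 = 419 Ω.
(Any R1, R2 with R2/(R1+R2) = 0.382 and R1‖R2 ≤ 419 Ω will meet the spec.)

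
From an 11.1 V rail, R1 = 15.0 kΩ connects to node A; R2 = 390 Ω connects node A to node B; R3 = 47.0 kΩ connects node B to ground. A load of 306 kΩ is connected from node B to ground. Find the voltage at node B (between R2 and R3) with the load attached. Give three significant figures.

V ≈ 8.06 V

At node B, R3 is in parallel with the load: R3‖R_L = 40740 Ω.
Below node A the resistance is R2 + (R3‖R_L) = 41130 Ω, so V_A = 11.1 × 41130/56130 = 8.134 V.
Then V_B = V_A × (R3‖R_L)/(R2 + R3‖R_L) = 8.134 × 40740/41130 = 8.06 V.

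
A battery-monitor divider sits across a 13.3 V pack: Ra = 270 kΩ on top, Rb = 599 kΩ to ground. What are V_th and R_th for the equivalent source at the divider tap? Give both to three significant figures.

V_th is the open-circuit tap voltage: 13.3 × 599/(270 + 599) = 9.17 V.
With the supply zeroed, Ra and Rb appear in parallel from the tap: R_th = Ra‖Rb = (270 × 599)/869.0 = 186 kΩ.

V_th = 9.17 V, R_th = 186 kΩ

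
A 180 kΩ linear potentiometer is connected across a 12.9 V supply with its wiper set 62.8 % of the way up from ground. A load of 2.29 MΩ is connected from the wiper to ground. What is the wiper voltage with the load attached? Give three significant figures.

V ≈ 7.96 V

The wiper splits the pot into (1−α)R = 66.96 kΩ above and αR = 113.0 kΩ below.
Lower section ‖ load = 107.7 kΩ.
V_wiper = 12.9 × 107.7/(66.96 + 107.7) = 7.96 V.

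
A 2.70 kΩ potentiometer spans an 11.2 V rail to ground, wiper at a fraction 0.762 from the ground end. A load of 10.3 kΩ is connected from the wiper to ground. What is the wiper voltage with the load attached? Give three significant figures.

The wiper splits the pot into (1−α)R = 642.6 Ω above and αR = 2057 Ω below.
Lower section ‖ load = 1715 Ω.
V_wiper = 11.2 × 1715/(642.6 + 1715) = 8.15 V.

V ≈ 8.15 V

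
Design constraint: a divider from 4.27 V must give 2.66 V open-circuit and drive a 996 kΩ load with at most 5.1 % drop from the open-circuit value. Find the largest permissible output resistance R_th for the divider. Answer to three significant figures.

R_th ≤ 53.5 kΩ

Loading drop = R_th/(R_th + R_L) ≤ 0.0510, so R_th ≤ R_L · ε/(1−ε) = 996 kΩ × 0.0510/0.9490 = 53.5 kΩ.
(Any R1, R2 with R2/(R1+R2) = 0.623 and R1‖R2 ≤ 53.5 kΩ will meet the spec.)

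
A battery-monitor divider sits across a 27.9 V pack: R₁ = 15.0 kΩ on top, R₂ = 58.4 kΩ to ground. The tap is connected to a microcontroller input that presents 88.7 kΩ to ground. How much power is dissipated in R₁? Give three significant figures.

Total resistance from the source is R₁ + (R₂‖R_L) = 50.21 kΩ, so I = 27.9/50.21 kΩ = 0.5556 mA.
P = I²·R₁ = (0.5556 mA)² × 15.0 kΩ = 4.63 mW.

P ≈ 4.63 mW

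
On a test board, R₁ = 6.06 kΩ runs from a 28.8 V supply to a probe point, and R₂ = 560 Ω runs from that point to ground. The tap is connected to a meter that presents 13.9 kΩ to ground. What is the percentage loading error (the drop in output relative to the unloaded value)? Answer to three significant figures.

The divider's output (Thévenin) resistance is R₁‖R₂ = 512.6 Ω.
Fractional drop under load = R_th/(R_th + R_L) = 512.6 / (512.6 + 13900) = 0.03557.
So the output falls by 3.56 %.

3.56 %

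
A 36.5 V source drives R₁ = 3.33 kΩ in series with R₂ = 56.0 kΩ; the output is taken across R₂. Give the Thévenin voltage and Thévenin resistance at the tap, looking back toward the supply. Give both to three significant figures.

V_th = 34.5 V, R_th = 3.14 kΩ

V_th is the open-circuit tap voltage: 36.5 × 56.0/(3.33 + 56.0) = 34.5 V.
With the supply zeroed, R₁ and R₂ appear in parallel from the tap: R_th = R₁‖R₂ = (3.33 × 56.0)/59.33 = 3.14 kΩ.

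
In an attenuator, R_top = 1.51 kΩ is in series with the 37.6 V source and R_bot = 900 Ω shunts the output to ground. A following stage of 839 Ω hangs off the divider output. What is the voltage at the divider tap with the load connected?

The load sits in parallel with R_bot: R_bot‖R_L = (900 × 839) / (900 + 839) = 434.2 Ω.
V_out = 37.6 × 434.2 / (1510 + 434.2) = 37.6 × 434.2/1944 = 8.40 V.

V_out ≈ 8.40 V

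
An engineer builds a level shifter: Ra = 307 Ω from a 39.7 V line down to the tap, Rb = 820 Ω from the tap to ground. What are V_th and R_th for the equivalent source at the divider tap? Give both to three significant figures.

V_th = 28.9 V, R_th = 223 Ω

V_th is the open-circuit tap voltage: 39.7 × 820/(307 + 820) = 28.9 V.
With the supply zeroed, Ra and Rb appear in parallel from the tap: R_th = Ra‖Rb = (307 × 820)/1127 = 223 Ω.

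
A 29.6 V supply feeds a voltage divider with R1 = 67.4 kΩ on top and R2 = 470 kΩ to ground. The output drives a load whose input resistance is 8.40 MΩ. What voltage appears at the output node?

The load sits in parallel with R2: R2‖R_L = (470 × 8400) / (470 + 8400) = 445.1 kΩ.
V_out = 29.6 × 445.1 / (67.4 + 445.1) = 29.6 × 445.1/512.5 = 25.7 V.

V_out ≈ 25.7 V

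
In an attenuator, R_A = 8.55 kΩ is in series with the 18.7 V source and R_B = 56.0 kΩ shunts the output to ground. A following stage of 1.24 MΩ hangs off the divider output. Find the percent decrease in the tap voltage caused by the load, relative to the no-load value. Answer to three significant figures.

0.595 %

The divider's output (Thévenin) resistance is R_A‖R_B = 7.418 kΩ.
Fractional drop under load = R_th/(R_th + R_L) = 7.418 / (7.418 + 1240) = 0.005946.
So the output falls by 0.595 %.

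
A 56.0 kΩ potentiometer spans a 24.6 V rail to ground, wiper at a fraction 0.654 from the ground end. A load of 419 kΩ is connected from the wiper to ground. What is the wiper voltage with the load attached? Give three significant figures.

The wiper splits the pot into (1−α)R = 19.38 kΩ above and αR = 36.62 kΩ below.
Lower section ‖ load = 33.68 kΩ.
V_wiper = 24.6 × 33.68/(19.38 + 33.68) = 15.6 V.

V ≈ 15.6 V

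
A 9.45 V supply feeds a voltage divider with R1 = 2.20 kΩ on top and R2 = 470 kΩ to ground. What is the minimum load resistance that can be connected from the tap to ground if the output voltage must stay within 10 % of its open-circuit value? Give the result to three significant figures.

Output resistance R_th = R1‖R2 = (2.20 × 470)/472.2 = 2.190 kΩ.
The fractional drop is R_th/(R_th + R_L); requiring this ≤ 0.100 gives R_L ≥ R_th(1/0.100 − 1) = 2.190 × 9.000 = 19.7 kΩ.

R_L(min) ≈ 19.7 kΩ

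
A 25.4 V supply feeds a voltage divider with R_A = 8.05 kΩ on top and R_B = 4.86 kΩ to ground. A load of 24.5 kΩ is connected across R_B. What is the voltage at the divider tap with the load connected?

The load sits in parallel with R_B: R_B‖R_L = (4.86 × 24.5) / (4.86 + 24.5) = 4.056 kΩ.
V_out = 25.4 × 4.056 / (8.05 + 4.056) = 25.4 × 4.056/12.11 = 8.51 V.

V_out ≈ 8.51 V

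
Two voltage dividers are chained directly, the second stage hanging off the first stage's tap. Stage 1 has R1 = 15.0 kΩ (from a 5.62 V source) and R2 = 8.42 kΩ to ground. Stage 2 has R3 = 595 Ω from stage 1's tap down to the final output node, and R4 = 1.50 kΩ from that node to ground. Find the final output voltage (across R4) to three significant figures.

V_out ≈ 0.405 V

Stage 2 presents R3+R4 = 2095 Ω as a load on stage 1's tap.
Stage 1's lower leg becomes R2‖(R3+R4) = 1678 Ω, so V_mid = 5.62 × 1678/16680 = 0.5653 V.
Stage 2 is itself unloaded: V_out = V_mid × R4/(R3+R4) = 0.5653 × 1500/2095 = 0.405 V.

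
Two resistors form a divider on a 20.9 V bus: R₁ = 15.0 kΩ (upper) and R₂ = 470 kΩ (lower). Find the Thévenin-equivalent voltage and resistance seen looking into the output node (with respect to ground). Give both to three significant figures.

V_th is the open-circuit tap voltage: 20.9 × 470/(15.0 + 470) = 20.3 V.
With the supply zeroed, R₁ and R₂ appear in parallel from the tap: R_th = R₁‖R₂ = (15.0 × 470)/485.0 = 14.5 kΩ.

V_th = 20.3 V, R_th = 14.5 kΩ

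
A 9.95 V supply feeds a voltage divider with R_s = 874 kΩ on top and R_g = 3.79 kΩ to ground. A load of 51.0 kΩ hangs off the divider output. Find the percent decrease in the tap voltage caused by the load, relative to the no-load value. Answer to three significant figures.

The divider's output (Thévenin) resistance is R_s‖R_g = 3.774 kΩ.
Fractional drop under load = R_th/(R_th + R_L) = 3.774 / (3.774 + 51.0) = 0.06890.
So the output falls by 6.89 %.

6.89 %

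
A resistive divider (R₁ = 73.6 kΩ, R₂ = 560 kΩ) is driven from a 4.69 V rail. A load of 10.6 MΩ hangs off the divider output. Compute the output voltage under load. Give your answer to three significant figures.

The load sits in parallel with R₂: R₂‖R_L = (560 × 10600) / (560 + 10600) = 531.9 kΩ.
V_out = 4.69 × 531.9 / (73.6 + 531.9) = 4.69 × 531.9/605.5 = 4.12 V.

V_out ≈ 4.12 V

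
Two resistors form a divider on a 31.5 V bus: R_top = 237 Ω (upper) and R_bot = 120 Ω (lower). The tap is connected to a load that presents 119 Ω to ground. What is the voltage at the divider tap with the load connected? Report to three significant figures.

The load sits in parallel with R_bot: R_bot‖R_L = (120 × 119) / (120 + 119) = 59.75 Ω.
V_out = 31.5 × 59.75 / (237 + 59.75) = 31.5 × 59.75/296.7 = 6.34 V.
(Unloaded it would have been 10.6 V.)

V_out ≈ 6.34 V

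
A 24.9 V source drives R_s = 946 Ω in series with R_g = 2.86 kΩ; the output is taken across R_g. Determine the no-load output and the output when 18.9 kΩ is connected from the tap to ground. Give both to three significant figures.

Unloaded: 18.7 V; loaded: 18.0 V

Open-circuit: V = 24.9 × 2860/(946 + 2860) = 18.7 V.
With the load, R_g becomes R_g‖R_L = 2484 Ω, so V = 24.9 × 2484/3430 = 18.0 V.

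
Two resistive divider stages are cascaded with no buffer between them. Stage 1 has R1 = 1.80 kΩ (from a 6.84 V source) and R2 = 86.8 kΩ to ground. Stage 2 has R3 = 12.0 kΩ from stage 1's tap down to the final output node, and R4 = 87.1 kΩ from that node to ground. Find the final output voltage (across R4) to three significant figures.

V_out ≈ 5.79 V

Stage 2 presents R3+R4 = 99.10 kΩ as a load on stage 1's tap.
Stage 1's lower leg becomes R2‖(R3+R4) = 46.27 kΩ, so V_mid = 6.84 × 46.27/48.07 = 6.584 V.
Stage 2 is itself unloaded: V_out = V_mid × R4/(R3+R4) = 6.584 × 87.1/99.10 = 5.79 V.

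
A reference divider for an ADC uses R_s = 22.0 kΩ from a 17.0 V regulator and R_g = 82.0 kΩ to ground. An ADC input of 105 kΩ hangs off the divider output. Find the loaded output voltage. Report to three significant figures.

V_out ≈ 11.5 V

The load sits in parallel with R_g: R_g‖R_L = (82.0 × 105) / (82.0 + 105) = 46.04 kΩ.
V_out = 17.0 × 46.04 / (22.0 + 46.04) = 17.0 × 46.04/68.04 = 11.5 V.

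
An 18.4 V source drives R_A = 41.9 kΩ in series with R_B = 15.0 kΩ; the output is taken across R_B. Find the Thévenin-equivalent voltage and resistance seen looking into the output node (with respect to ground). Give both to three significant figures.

V_th is the open-circuit tap voltage: 18.4 × 15.0/(41.9 + 15.0) = 4.85 V.
With the supply zeroed, R_A and R_B appear in parallel from the tap: R_th = R_A‖R_B = (41.9 × 15.0)/56.90 = 11.0 kΩ.

V_th = 4.85 V, R_th = 11.0 kΩ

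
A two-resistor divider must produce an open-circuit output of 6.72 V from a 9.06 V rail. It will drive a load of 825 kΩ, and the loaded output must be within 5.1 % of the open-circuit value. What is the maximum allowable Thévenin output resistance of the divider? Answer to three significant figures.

Loading drop = R_th/(R_th + R_L) ≤ 0.0510, so R_th ≤ R_L · ε/(1−ε) = 825 kΩ × 0.0510/0.9490 = 44.3 kΩ.
(Any R1, R2 with R2/(R1+R2) = 0.742 and R1‖R2 ≤ 44.3 kΩ will meet the spec.)

R_th ≤ 44.3 kΩ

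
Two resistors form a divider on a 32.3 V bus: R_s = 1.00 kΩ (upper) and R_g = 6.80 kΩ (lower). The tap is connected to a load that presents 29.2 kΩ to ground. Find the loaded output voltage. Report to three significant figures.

V_out ≈ 27.3 V

The load sits in parallel with R_g: R_g‖R_L = (6.80 × 29.2) / (6.80 + 29.2) = 5.516 kΩ.
V_out = 32.3 × 5.516 / (1.00 + 5.516) = 32.3 × 5.516/6.516 = 27.3 V.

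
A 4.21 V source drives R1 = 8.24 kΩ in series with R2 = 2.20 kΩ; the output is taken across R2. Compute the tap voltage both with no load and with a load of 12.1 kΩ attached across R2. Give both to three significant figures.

Unloaded: 0.887 V; loaded: 0.776 V

Open-circuit: V = 4.21 × 2.20/(8.24 + 2.20) = 0.887 V.
With the load, R2 becomes R2‖R_L = 1.862 kΩ, so V = 4.21 × 1.862/10.10 = 0.776 V.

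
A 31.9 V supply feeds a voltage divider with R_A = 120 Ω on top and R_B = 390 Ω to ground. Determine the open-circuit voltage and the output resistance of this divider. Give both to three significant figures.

V_th = 24.4 V, R_th = 91.8 Ω

V_th is the open-circuit tap voltage: 31.9 × 390/(120 + 390) = 24.4 V.
With the supply zeroed, R_A and R_B appear in parallel from the tap: R_th = R_A‖R_B = (120 × 390)/510.0 = 91.8 Ω.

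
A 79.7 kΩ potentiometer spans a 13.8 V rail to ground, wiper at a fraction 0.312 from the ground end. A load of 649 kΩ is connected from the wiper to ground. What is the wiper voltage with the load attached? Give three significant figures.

The wiper splits the pot into (1−α)R = 54.83 kΩ above and αR = 24.87 kΩ below.
Lower section ‖ load = 23.95 kΩ.
V_wiper = 13.8 × 23.95/(54.83 + 23.95) = 4.20 V.

V ≈ 4.20 V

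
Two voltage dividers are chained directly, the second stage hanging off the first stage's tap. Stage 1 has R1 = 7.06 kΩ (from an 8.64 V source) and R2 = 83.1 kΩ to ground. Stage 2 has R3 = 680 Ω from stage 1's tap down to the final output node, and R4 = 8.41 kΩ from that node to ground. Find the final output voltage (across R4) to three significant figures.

V_out ≈ 4.29 V

Stage 2 presents R3+R4 = 9090 Ω as a load on stage 1's tap.
Stage 1's lower leg becomes R2‖(R3+R4) = 8194 Ω, so V_mid = 8.64 × 8194/15250 = 4.641 V.
Stage 2 is itself unloaded: V_out = V_mid × R4/(R3+R4) = 4.641 × 8410/9090 = 4.29 V.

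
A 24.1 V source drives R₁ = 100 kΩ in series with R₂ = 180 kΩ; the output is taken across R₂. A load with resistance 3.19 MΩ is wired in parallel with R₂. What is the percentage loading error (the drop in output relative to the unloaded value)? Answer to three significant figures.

1.98 %

The divider's output (Thévenin) resistance is R₁‖R₂ = 64.29 kΩ.
Fractional drop under load = R_th/(R_th + R_L) = 64.29 / (64.29 + 3190) = 0.01975.
So the output falls by 1.98 %.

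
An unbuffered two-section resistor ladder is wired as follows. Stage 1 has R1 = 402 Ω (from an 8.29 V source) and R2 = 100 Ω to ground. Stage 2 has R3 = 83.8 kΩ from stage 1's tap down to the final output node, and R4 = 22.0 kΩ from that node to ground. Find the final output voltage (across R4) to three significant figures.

Stage 2 presents R3+R4 = 105800 Ω as a load on stage 1's tap.
Stage 1's lower leg becomes R2‖(R3+R4) = 99.91 Ω, so V_mid = 8.29 × 99.91/501.9 = 1.650 V.
Stage 2 is itself unloaded: V_out = V_mid × R4/(R3+R4) = 1.650 × 22000/105800 = 0.343 V.

V_out ≈ 0.343 V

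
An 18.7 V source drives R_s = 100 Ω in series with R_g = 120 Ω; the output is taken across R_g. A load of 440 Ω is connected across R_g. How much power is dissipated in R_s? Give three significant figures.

Total resistance from the source is R_s + (R_g‖R_L) = 194.3 Ω, so I = 18.7/194.3 Ω = 96.25 mA.
P = I²·R_s = (96.25 mA)² × 100 Ω = 926 mW.

P ≈ 926 mW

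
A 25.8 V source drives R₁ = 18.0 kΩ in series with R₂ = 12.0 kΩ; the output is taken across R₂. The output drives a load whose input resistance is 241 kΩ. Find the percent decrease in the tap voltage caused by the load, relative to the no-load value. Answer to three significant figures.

2.90 %

The divider's output (Thévenin) resistance is R₁‖R₂ = 7.200 kΩ.
Fractional drop under load = R_th/(R_th + R_L) = 7.200 / (7.200 + 241) = 0.02901.
So the output falls by 2.90 %.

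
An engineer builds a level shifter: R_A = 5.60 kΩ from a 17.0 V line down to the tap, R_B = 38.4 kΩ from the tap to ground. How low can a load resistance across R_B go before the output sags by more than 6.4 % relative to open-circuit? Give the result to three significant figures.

Output resistance R_th = R_A‖R_B = (5.60 × 38.4)/44.00 = 4.887 kΩ.
The fractional drop is R_th/(R_th + R_L); requiring this ≤ 0.0640 gives R_L ≥ R_th(1/0.0640 − 1) = 4.887 × 14.62 = 71.5 kΩ.

R_L(min) ≈ 71.5 kΩ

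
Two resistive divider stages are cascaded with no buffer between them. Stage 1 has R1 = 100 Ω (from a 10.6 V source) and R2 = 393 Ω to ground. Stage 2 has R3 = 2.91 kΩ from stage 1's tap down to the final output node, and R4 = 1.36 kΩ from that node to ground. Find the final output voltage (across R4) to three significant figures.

Stage 2 presents R3+R4 = 4270 Ω as a load on stage 1's tap.
Stage 1's lower leg becomes R2‖(R3+R4) = 359.9 Ω, so V_mid = 10.6 × 359.9/459.9 = 8.295 V.
Stage 2 is itself unloaded: V_out = V_mid × R4/(R3+R4) = 8.295 × 1360/4270 = 2.64 V.

V_out ≈ 2.64 V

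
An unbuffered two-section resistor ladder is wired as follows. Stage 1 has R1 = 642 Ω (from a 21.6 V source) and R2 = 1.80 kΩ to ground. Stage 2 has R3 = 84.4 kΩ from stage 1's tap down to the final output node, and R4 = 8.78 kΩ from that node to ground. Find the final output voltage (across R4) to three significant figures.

Stage 2 presents R3+R4 = 93180 Ω as a load on stage 1's tap.
Stage 1's lower leg becomes R2‖(R3+R4) = 1766 Ω, so V_mid = 21.6 × 1766/2408 = 15.84 V.
Stage 2 is itself unloaded: V_out = V_mid × R4/(R3+R4) = 15.84 × 8780/93180 = 1.49 V.

V_out ≈ 1.49 V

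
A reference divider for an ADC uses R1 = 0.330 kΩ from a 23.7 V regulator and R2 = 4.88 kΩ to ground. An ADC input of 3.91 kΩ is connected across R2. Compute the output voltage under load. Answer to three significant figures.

V_out ≈ 20.6 V

The load sits in parallel with R2: R2‖R_L = (4880 × 3910) / (4880 + 3910) = 2171 Ω.
V_out = 23.7 × 2171 / (330 + 2171) = 23.7 × 2171/2501 = 20.6 V.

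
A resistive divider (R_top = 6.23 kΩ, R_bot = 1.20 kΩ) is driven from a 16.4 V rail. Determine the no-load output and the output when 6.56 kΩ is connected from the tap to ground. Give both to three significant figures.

Open-circuit: V = 16.4 × 1.20/(6.23 + 1.20) = 2.65 V.
With the load, R_bot becomes R_bot‖R_L = 1.014 kΩ, so V = 16.4 × 1.014/7.244 = 2.30 V.

Unloaded: 2.65 V; loaded: 2.30 V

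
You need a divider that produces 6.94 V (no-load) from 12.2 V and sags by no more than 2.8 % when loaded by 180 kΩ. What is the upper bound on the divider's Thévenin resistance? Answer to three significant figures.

R_th ≤ 5.19 kΩ

Loading drop = R_th/(R_th + R_L) ≤ 0.0280, so R_th ≤ R_L · ε/(1−ε) = 180 kΩ × 0.0280/0.9720 = 5.19 kΩ.
(Any R1, R2 with R2/(R1+R2) = 0.569 and R1‖R2 ≤ 5.19 kΩ will meet the spec.)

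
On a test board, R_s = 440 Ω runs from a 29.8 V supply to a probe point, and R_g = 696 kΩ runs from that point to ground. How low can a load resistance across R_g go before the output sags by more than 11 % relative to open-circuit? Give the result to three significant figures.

Output resistance R_th = R_s‖R_g = (440 × 696000)/696400 = 439.7 Ω.
The fractional drop is R_th/(R_th + R_L); requiring this ≤ 0.110 gives R_L ≥ R_th(1/0.110 − 1) = 439.7 × 8.091 = 3.56 kΩ.

R_L(min) ≈ 3.56 kΩ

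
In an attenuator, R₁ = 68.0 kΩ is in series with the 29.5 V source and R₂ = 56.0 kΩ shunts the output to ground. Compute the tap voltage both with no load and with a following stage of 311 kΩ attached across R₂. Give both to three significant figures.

Unloaded: 13.3 V; loaded: 12.1 V

Open-circuit: V = 29.5 × 56.0/(68.0 + 56.0) = 13.3 V.
With the load, R₂ becomes R₂‖R_L = 47.46 kΩ, so V = 29.5 × 47.46/115.5 = 12.1 V.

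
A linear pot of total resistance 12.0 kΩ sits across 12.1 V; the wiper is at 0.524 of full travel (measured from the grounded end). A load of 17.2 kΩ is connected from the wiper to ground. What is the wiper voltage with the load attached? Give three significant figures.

The wiper splits the pot into (1−α)R = 5.712 kΩ above and αR = 6.288 kΩ below.
Lower section ‖ load = 4.605 kΩ.
V_wiper = 12.1 × 4.605/(5.712 + 4.605) = 5.40 V.

V ≈ 5.40 V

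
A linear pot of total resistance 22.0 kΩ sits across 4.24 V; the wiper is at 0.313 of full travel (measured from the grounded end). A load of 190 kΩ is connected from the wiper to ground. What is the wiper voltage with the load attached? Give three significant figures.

V ≈ 1.29 V

The wiper splits the pot into (1−α)R = 15.11 kΩ above and αR = 6.886 kΩ below.
Lower section ‖ load = 6.645 kΩ.
V_wiper = 4.24 × 6.645/(15.11 + 6.645) = 1.29 V.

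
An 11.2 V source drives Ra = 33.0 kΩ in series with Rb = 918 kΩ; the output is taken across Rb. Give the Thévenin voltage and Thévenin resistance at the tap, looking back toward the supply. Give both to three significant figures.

V_th = 10.8 V, R_th = 31.9 kΩ

V_th is the open-circuit tap voltage: 11.2 × 918/(33.0 + 918) = 10.8 V.
With the supply zeroed, Ra and Rb appear in parallel from the tap: R_th = Ra‖Rb = (33.0 × 918)/951.0 = 31.9 kΩ.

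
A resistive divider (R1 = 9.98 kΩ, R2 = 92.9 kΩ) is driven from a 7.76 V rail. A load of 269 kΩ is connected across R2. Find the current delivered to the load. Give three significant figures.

R2‖R_L = 69.05 kΩ; V_out = 7.76 × 69.05/79.03 = 6.780 V.
I_L = V_out / R_L = 6.780 / 269 kΩ = 0.0252 mA.

I_L ≈ 0.0252 mA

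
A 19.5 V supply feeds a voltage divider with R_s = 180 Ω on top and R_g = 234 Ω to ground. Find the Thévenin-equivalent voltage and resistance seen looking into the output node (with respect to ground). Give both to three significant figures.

V_th is the open-circuit tap voltage: 19.5 × 234/(180 + 234) = 11.0 V.
With the supply zeroed, R_s and R_g appear in parallel from the tap: R_th = R_s‖R_g = (180 × 234)/414.0 = 102 Ω.

V_th = 11.0 V, R_th = 102 Ω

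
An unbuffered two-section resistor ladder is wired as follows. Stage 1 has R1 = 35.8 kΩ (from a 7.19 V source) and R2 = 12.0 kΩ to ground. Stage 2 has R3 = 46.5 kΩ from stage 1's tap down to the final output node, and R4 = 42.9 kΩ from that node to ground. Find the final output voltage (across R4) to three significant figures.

Stage 2 presents R3+R4 = 89.40 kΩ as a load on stage 1's tap.
Stage 1's lower leg becomes R2‖(R3+R4) = 10.58 kΩ, so V_mid = 7.19 × 10.58/46.38 = 1.640 V.
Stage 2 is itself unloaded: V_out = V_mid × R4/(R3+R4) = 1.640 × 42.9/89.40 = 0.787 V.

V_out ≈ 0.787 V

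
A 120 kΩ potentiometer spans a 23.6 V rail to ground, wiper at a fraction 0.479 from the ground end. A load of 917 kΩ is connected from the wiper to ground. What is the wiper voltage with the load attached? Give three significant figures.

The wiper splits the pot into (1−α)R = 62.52 kΩ above and αR = 57.48 kΩ below.
Lower section ‖ load = 54.09 kΩ.
V_wiper = 23.6 × 54.09/(62.52 + 54.09) = 10.9 V.

V ≈ 10.9 V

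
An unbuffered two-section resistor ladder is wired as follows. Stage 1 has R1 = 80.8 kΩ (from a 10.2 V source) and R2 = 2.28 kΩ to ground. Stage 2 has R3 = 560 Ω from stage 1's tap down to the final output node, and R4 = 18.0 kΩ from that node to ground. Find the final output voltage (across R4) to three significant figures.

Stage 2 presents R3+R4 = 18560 Ω as a load on stage 1's tap.
Stage 1's lower leg becomes R2‖(R3+R4) = 2031 Ω, so V_mid = 10.2 × 2031/82830 = 0.2500 V.
Stage 2 is itself unloaded: V_out = V_mid × R4/(R3+R4) = 0.2500 × 18000/18560 = 0.243 V.

V_out ≈ 0.243 V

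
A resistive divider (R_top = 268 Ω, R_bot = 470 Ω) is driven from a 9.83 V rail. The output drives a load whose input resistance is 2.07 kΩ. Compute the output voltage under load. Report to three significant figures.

The load sits in parallel with R_bot: R_bot‖R_L = (470 × 2070) / (470 + 2070) = 383.0 Ω.
V_out = 9.83 × 383.0 / (268 + 383.0) = 9.83 × 383.0/651.0 = 5.78 V.

V_out ≈ 5.78 V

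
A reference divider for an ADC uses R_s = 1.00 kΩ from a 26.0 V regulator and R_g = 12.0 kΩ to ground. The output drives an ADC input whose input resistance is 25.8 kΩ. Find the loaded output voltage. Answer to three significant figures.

The load sits in parallel with R_g: R_g‖R_L = (12.0 × 25.8) / (12.0 + 25.8) = 8.190 kΩ.
V_out = 26.0 × 8.190 / (1.00 + 8.190) = 26.0 × 8.190/9.190 = 23.2 V.

V_out ≈ 23.2 V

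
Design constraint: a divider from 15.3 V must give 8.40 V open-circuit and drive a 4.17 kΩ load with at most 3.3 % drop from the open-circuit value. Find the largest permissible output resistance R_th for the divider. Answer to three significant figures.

Loading drop = R_th/(R_th + R_L) ≤ 0.0330, so R_th ≤ R_L · ε/(1−ε) = 4.17 kΩ × 0.0330/0.9670 = 142 Ω.

R_th ≤ 142 Ω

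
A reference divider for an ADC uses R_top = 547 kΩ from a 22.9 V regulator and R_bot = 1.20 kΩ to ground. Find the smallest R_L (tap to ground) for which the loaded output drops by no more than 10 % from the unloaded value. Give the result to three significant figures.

Output resistance R_th = R_top‖R_bot = (547 × 1.20)/548.2 = 1.197 kΩ.
The fractional drop is R_th/(R_th + R_L); requiring this ≤ 0.100 gives R_L ≥ R_th(1/0.100 − 1) = 1.197 × 9.000 = 10.8 kΩ.

R_L(min) ≈ 10.8 kΩ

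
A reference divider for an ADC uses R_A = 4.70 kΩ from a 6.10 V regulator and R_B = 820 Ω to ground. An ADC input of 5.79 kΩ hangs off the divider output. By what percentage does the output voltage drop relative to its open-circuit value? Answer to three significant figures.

10.8 %

The divider's output (Thévenin) resistance is R_A‖R_B = 698.2 Ω.
Fractional drop under load = R_th/(R_th + R_L) = 698.2 / (698.2 + 5790) = 0.1076.
So the output falls by 10.8 %.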